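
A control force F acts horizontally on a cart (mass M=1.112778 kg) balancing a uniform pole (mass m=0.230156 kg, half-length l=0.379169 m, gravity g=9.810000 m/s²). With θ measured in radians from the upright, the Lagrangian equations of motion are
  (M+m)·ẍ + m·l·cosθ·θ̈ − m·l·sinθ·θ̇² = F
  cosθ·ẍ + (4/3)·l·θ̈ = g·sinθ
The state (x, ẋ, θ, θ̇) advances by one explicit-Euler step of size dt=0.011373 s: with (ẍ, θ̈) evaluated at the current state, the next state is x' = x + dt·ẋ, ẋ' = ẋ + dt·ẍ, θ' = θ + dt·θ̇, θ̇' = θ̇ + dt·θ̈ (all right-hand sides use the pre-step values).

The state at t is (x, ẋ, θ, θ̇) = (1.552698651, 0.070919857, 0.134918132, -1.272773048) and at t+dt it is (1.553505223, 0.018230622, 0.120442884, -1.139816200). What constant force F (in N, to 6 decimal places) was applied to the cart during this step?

ẍ = (ẋ'−ẋ)/dt = (0.018230622−0.070919857)/0.011373 = -4.632835
θ̈ = (θ̇'−θ̇)/dt = (-1.139816200−-1.272773048)/0.011373 = 11.690570
sinθ=0.134509, cosθ=0.990912
F = (M+m)·ẍ + m·l·cosθ·θ̈ − m·l·sinθ·θ̇² = -6.221592 + 1.010942 − 0.019016 = -5.229666

F = -5.229666 N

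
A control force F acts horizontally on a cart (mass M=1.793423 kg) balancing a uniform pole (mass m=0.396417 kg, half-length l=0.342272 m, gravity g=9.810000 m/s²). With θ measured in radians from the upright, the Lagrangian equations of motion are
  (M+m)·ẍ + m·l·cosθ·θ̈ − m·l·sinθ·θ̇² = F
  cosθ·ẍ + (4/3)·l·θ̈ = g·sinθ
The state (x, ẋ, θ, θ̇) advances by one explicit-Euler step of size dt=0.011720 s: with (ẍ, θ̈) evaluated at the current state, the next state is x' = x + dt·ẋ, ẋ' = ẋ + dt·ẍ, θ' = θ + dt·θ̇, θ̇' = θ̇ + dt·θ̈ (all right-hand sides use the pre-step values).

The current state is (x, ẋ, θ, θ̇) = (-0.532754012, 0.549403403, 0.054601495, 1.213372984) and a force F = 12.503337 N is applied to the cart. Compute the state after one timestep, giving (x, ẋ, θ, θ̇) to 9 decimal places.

sinθ=0.054574368, cosθ=0.998509709
temp = (F + m·l·θ̇²·sinθ)/(M+m) = (12.503337 + 0.010901870)/2.189840 = 5.714681835
θ̈ = (g·sinθ − cosθ·temp)/(l·(4/3 − m·cos²θ/(M+m))) = -13.104303392
ẍ = temp − m·l·θ̈·cosθ/(M+m) = 6.525414162
Euler: x'=-0.532754012+0.011720·0.549403403=-0.526315004, ẋ'=0.549403403+0.011720·6.525414162=0.625881257
       θ'=0.054601495+0.011720·1.213372984=0.068822226, θ̇'=1.213372984+0.011720·-13.104303392=1.059790548

(-0.526315004, 0.625881257, 0.068822226, 1.059790548)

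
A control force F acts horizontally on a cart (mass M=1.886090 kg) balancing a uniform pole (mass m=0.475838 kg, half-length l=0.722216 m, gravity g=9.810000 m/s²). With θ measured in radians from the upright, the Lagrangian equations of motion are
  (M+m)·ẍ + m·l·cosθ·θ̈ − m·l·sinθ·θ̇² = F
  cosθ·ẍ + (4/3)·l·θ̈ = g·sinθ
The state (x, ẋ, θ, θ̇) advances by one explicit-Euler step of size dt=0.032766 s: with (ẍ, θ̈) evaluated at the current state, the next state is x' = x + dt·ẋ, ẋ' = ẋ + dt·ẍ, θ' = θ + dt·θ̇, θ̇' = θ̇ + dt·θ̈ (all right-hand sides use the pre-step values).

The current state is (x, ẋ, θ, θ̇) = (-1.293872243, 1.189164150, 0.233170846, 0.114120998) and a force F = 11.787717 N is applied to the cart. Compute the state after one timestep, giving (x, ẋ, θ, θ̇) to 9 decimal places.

(-1.254908090, 1.367258553, 0.236910135, 0.011309220)

sinθ=0.231063718, cosθ=0.972938620
temp = (F + m·l·θ̇²·sinθ)/(M+m) = (11.787717 + 0.001034163)/2.361928 = 4.991156023
θ̈ = (g·sinθ − cosθ·temp)/(l·(4/3 − m·cos²θ/(M+m))) = -3.137757970
ẍ = temp − m·l·θ̈·cosθ/(M+m) = 5.435341604
Euler: x'=-1.293872243+0.032766·1.189164150=-1.254908090, ẋ'=1.189164150+0.032766·5.435341604=1.367258553
       θ'=0.233170846+0.032766·0.114120998=0.236910135, θ̇'=0.114120998+0.032766·-3.137757970=0.011309220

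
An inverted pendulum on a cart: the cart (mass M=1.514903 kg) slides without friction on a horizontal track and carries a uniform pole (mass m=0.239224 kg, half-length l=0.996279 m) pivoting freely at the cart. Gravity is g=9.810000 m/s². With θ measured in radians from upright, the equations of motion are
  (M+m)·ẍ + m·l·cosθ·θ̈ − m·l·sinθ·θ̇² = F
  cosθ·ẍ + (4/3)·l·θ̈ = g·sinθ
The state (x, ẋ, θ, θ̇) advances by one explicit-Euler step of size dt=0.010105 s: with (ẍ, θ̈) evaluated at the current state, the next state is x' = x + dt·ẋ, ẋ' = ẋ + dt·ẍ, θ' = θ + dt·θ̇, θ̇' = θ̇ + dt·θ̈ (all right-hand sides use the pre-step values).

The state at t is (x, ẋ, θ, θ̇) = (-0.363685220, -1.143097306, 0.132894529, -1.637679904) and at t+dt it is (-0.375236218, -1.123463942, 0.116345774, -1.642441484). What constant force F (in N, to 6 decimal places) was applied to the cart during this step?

F = 3.212143 N

ẍ = (ẋ'−ẋ)/dt = (-1.123463942−-1.143097306)/0.010105 = 1.942936
θ̈ = (θ̇'−θ̇)/dt = (-1.642441484−-1.637679904)/0.010105 = -0.471210
sinθ=0.132504, cosθ=0.991183
F = (M+m)·ẍ + m·l·cosθ·θ̈ − m·l·sinθ·θ̇² = 3.408156 + -0.111315 − 0.084698 = 3.212143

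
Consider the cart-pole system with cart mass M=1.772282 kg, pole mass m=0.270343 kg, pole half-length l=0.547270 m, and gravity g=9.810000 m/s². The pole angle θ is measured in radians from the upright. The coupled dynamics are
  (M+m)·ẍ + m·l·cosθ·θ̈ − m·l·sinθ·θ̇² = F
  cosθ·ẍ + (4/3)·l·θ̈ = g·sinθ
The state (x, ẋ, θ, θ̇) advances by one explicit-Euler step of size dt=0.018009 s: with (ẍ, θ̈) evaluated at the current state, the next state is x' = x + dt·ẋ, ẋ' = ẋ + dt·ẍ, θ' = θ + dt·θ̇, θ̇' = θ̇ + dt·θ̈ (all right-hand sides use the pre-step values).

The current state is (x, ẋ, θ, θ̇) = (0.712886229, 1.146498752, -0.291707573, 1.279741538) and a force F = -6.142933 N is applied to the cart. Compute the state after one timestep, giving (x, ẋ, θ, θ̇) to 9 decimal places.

sinθ=-0.287588079, cosθ=0.957754194
temp = (F + m·l·θ̇²·sinθ)/(M+m) = (-6.142933 + -0.069683857)/2.042625 = -3.041486743
θ̈ = (g·sinθ − cosθ·temp)/(l·(4/3 − m·cos²θ/(M+m))) = 0.138344985
ẍ = temp − m·l·θ̈·cosθ/(M+m) = -3.051083966
Euler: x'=0.712886229+0.018009·1.146498752=0.733533525, ẋ'=1.146498752+0.018009·-3.051083966=1.091551781
       θ'=-0.291707573+0.018009·1.279741538=-0.268660708, θ̇'=1.279741538+0.018009·0.138344985=1.282232993

(0.733533525, 1.091551781, -0.268660708, 1.282232993)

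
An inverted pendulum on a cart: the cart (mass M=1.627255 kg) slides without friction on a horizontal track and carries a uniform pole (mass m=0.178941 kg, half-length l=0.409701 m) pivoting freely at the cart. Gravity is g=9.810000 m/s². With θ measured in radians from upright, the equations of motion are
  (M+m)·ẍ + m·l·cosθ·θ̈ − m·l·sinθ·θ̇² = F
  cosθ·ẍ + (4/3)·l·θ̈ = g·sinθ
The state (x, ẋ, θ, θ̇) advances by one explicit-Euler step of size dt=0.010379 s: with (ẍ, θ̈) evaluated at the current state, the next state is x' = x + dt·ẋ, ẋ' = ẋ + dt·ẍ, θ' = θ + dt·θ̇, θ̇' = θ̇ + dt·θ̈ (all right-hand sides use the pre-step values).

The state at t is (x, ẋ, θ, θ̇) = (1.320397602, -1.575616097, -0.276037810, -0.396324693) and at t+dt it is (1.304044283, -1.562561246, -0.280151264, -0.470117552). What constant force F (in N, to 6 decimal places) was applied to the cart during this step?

ẍ = (ẋ'−ẋ)/dt = (-1.562561246−-1.575616097)/0.010379 = 1.257814
θ̈ = (θ̇'−θ̇)/dt = (-0.470117552−-0.396324693)/0.010379 = -7.109824
sinθ=-0.272546, cosθ=0.962143
F = (M+m)·ẍ + m·l·cosθ·θ̈ − m·l·sinθ·θ̇² = 2.271859 + -0.501505 − -0.003138 = 1.773492

F = 1.773492 N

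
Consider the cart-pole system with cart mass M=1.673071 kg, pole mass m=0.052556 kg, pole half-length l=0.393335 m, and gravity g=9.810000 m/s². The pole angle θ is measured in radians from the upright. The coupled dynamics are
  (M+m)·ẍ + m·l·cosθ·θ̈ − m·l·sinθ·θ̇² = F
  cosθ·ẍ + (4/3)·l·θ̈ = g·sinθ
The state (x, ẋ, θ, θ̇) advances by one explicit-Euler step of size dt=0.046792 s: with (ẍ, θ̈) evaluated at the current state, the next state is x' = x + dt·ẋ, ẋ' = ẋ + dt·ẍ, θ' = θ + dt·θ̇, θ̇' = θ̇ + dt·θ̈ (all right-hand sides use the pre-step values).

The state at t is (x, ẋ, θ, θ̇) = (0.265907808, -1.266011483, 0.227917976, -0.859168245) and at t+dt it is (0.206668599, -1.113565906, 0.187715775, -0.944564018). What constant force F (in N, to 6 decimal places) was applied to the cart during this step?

F = 5.581792 N

ẍ = (ẋ'−ẋ)/dt = (-1.113565906−-1.266011483)/0.046792 = 3.257941
θ̈ = (θ̇'−θ̇)/dt = (-0.944564018−-0.859168245)/0.046792 = -1.825008
sinθ=0.225950, cosθ=0.974139
F = (M+m)·ẍ + m·l·cosθ·θ̈ − m·l·sinθ·θ̇² = 5.621991 + -0.036751 − 0.003448 = 5.581792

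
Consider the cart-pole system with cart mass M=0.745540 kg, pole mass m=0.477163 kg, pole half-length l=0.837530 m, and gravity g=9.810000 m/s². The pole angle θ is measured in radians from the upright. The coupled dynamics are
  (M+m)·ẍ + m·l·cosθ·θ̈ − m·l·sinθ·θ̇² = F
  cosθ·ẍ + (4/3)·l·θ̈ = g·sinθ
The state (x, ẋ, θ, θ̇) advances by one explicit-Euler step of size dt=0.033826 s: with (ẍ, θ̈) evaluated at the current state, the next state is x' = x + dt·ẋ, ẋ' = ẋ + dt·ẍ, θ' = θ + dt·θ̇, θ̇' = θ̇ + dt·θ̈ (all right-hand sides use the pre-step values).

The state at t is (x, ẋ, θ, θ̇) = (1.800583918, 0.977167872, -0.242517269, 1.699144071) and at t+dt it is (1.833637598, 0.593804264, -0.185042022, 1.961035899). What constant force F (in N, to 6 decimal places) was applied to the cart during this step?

F = -10.576719 N

ẍ = (ẋ'−ẋ)/dt = (0.593804264−0.977167872)/0.033826 = -11.333401
θ̈ = (θ̇'−θ̇)/dt = (1.961035899−1.699144071)/0.033826 = 7.742323
sinθ=-0.240147, cosθ=0.970737
F = (M+m)·ẍ + m·l·cosθ·θ̈ − m·l·sinθ·θ̇² = -13.857383 + 3.003584 − -0.277080 = -10.576719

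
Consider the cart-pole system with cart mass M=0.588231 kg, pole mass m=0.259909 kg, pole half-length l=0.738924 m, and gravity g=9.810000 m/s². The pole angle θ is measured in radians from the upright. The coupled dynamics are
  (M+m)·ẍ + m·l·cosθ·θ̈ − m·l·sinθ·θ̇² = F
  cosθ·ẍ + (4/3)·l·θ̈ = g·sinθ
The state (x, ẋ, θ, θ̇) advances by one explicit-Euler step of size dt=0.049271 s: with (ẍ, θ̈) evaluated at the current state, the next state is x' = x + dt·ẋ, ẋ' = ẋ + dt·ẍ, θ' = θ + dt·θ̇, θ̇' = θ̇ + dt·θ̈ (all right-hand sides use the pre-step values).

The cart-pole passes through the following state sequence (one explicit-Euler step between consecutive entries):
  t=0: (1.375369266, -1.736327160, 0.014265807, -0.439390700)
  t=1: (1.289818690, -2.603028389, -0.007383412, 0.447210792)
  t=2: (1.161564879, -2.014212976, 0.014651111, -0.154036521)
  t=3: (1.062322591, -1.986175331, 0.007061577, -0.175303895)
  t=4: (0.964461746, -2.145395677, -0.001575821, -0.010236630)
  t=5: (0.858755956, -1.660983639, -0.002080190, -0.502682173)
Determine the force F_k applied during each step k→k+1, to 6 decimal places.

F_0 = -11.464206 N
F_1 = 7.792488 N
F_2 = 0.399678 N
F_3 = -2.097427 N
F_4 = 6.419064 N

step 0→1:
  ẍ = (ẋ'−ẋ)/dt = (-2.603028389−-1.736327160)/0.049271 = -17.590494
  θ̈ = (θ̇'−θ̇)/dt = (0.447210792−-0.439390700)/0.049271 = 17.994388
  sinθ=0.014265, cosθ=0.999898
  F = (M+m)·ẍ + m·l·cosθ·θ̈ − m·l·sinθ·θ̇² = -14.919202 + 3.455525 − 0.000529 = -11.464206
step 1→2:
  ẍ = (ẋ'−ẋ)/dt = (-2.014212976−-2.603028389)/0.049271 = 11.950547
  θ̈ = (θ̇'−θ̇)/dt = (-0.154036521−0.447210792)/0.049271 = -12.202864
  sinθ=-0.007383, cosθ=0.999973
  F = (M+m)·ẍ + m·l·cosθ·θ̈ − m·l·sinθ·θ̇² = 10.135737 + -2.343533 − -0.000284 = 7.792488
step 2→3:
  ẍ = (ẋ'−ẋ)/dt = (-1.986175331−-2.014212976)/0.049271 = 0.569050
  θ̈ = (θ̇'−θ̇)/dt = (-0.175303895−-0.154036521)/0.049271 = -0.431641
  sinθ=0.014651, cosθ=0.999893
  F = (M+m)·ẍ + m·l·cosθ·θ̈ − m·l·sinθ·θ̇² = 0.482634 + -0.082889 − 0.000067 = 0.399678
step 3→4:
  ẍ = (ẋ'−ẋ)/dt = (-2.145395677−-1.986175331)/0.049271 = -3.231523
  θ̈ = (θ̇'−θ̇)/dt = (-0.010236630−-0.175303895)/0.049271 = 3.350191
  sinθ=0.007062, cosθ=0.999975
  F = (M+m)·ẍ + m·l·cosθ·θ̈ − m·l·sinθ·θ̇² = -2.740784 + 0.643398 − 0.000042 = -2.097427
step 4→5:
  ẍ = (ẋ'−ẋ)/dt = (-1.660983639−-2.145395677)/0.049271 = 9.831585
  θ̈ = (θ̇'−θ̇)/dt = (-0.502682173−-0.010236630)/0.049271 = -9.994633
  sinθ=-0.001576, cosθ=0.999999
  F = (M+m)·ẍ + m·l·cosθ·θ̈ − m·l·sinθ·θ̇² = 8.338561 + -1.919497 − -0.000000 = 6.419064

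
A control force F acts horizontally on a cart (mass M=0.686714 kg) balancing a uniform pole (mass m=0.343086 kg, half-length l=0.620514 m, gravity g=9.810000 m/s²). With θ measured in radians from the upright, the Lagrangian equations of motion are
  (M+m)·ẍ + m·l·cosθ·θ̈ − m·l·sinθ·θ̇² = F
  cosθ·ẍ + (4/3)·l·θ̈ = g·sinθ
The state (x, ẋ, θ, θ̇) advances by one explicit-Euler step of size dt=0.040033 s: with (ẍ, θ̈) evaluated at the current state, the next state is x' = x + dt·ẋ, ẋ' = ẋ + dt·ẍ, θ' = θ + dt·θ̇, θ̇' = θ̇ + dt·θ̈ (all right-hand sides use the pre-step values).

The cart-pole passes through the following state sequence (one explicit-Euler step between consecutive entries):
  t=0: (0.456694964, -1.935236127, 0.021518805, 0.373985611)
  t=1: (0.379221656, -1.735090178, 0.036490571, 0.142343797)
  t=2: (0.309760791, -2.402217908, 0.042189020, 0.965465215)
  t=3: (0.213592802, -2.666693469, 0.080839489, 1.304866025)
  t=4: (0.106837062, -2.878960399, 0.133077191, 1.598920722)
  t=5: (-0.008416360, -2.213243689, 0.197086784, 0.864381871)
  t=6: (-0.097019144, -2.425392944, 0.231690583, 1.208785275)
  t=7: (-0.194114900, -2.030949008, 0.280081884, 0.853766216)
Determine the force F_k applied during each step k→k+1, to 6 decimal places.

F_0 = 3.916317 N
F_1 = -12.786877 N
F_2 = -5.008402 N
F_3 = -3.930945 N
F_4 = 13.180900 N
F_5 = -3.692395 N
F_6 = 8.237667 N

step 0→1:
  ẍ = (ẋ'−ẋ)/dt = (-1.735090178−-1.935236127)/0.040033 = 4.999524
  θ̈ = (θ̇'−θ̇)/dt = (0.142343797−0.373985611)/0.040033 = -5.786272
  sinθ=0.021517, cosθ=0.999768
  F = (M+m)·ẍ + m·l·cosθ·θ̈ − m·l·sinθ·θ̇² = 5.148510 + -1.231552 − 0.000641 = 3.916317
step 1→2:
  ẍ = (ẋ'−ẋ)/dt = (-2.402217908−-1.735090178)/0.040033 = -16.664445
  θ̈ = (θ̇'−θ̇)/dt = (0.965465215−0.142343797)/0.040033 = 20.561073
  sinθ=0.036482, cosθ=0.999334
  F = (M+m)·ẍ + m·l·cosθ·θ̈ − m·l·sinθ·θ̇² = -17.161046 + 4.374326 − 0.000157 = -12.786877
step 2→3:
  ẍ = (ẋ'−ẋ)/dt = (-2.666693469−-2.402217908)/0.040033 = -6.606439
  θ̈ = (θ̇'−θ̇)/dt = (1.304866025−0.965465215)/0.040033 = 8.478026
  sinθ=0.042177, cosθ=0.999110
  F = (M+m)·ẍ + m·l·cosθ·θ̈ − m·l·sinθ·θ̇² = -6.803311 + 1.803278 − 0.008369 = -5.008402
step 3→4:
  ẍ = (ẋ'−ẋ)/dt = (-2.878960399−-2.666693469)/0.040033 = -5.302299
  θ̈ = (θ̇'−θ̇)/dt = (1.598920722−1.304866025)/0.040033 = 7.345308
  sinθ=0.080751, cosθ=0.996734
  F = (M+m)·ẍ + m·l·cosθ·θ̈ − m·l·sinθ·θ̇² = -5.460307 + 1.558633 − 0.029271 = -3.930945
step 4→5:
  ẍ = (ẋ'−ẋ)/dt = (-2.213243689−-2.878960399)/0.040033 = 16.629199
  θ̈ = (θ̇'−θ̇)/dt = (0.864381871−1.598920722)/0.040033 = -18.348334
  sinθ=0.132685, cosθ=0.991158
  F = (M+m)·ẍ + m·l·cosθ·θ̈ − m·l·sinθ·θ̇² = 17.124749 + -3.871633 − 0.072215 = 13.180900
step 5→6:
  ẍ = (ẋ'−ẋ)/dt = (-2.425392944−-2.213243689)/0.040033 = -5.299359
  θ̈ = (θ̇'−θ̇)/dt = (1.208785275−0.864381871)/0.040033 = 8.602988
  sinθ=0.195813, cosθ=0.980641
  F = (M+m)·ẍ + m·l·cosθ·θ̈ − m·l·sinθ·θ̇² = -5.457280 + 1.796032 − 0.031146 = -3.692395
step 6→7:
  ẍ = (ẋ'−ẋ)/dt = (-2.030949008−-2.425392944)/0.040033 = 9.852970
  θ̈ = (θ̇'−θ̇)/dt = (0.853766216−1.208785275)/0.040033 = -8.868160
  sinθ=0.229623, cosθ=0.973280
  F = (M+m)·ẍ + m·l·cosθ·θ̈ − m·l·sinθ·θ̇² = 10.146588 + -1.837493 − 0.071428 = 8.237667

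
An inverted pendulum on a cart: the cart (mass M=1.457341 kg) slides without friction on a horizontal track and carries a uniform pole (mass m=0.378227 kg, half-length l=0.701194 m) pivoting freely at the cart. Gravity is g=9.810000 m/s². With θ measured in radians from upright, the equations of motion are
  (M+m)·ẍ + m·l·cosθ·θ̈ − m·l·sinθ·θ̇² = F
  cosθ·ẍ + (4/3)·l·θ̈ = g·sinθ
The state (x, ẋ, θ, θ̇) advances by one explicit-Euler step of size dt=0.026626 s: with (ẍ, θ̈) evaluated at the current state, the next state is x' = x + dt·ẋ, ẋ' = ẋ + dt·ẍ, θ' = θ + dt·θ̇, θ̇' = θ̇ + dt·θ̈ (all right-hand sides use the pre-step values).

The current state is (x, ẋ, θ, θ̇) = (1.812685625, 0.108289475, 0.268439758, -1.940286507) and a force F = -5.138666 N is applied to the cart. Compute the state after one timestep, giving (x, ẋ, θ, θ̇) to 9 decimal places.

sinθ=0.265227397, cosθ=0.964185889
temp = (F + m·l·θ̇²·sinθ)/(M+m) = (-5.138666 + 0.264813932)/1.835568 = -2.655228283
θ̈ = (g·sinθ − cosθ·temp)/(l·(4/3 − m·cos²θ/(M+m))) = 6.447642032
ẍ = temp − m·l·θ̈·cosθ/(M+m) = -3.553446647
Euler: x'=1.812685625+0.026626·0.108289475=1.815568941, ẋ'=0.108289475+0.026626·-3.553446647=0.013675405
       θ'=0.268439758+0.026626·-1.940286507=0.216777689, θ̇'=-1.940286507+0.026626·6.447642032=-1.768611590

(1.815568941, 0.013675405, 0.216777689, -1.768611590)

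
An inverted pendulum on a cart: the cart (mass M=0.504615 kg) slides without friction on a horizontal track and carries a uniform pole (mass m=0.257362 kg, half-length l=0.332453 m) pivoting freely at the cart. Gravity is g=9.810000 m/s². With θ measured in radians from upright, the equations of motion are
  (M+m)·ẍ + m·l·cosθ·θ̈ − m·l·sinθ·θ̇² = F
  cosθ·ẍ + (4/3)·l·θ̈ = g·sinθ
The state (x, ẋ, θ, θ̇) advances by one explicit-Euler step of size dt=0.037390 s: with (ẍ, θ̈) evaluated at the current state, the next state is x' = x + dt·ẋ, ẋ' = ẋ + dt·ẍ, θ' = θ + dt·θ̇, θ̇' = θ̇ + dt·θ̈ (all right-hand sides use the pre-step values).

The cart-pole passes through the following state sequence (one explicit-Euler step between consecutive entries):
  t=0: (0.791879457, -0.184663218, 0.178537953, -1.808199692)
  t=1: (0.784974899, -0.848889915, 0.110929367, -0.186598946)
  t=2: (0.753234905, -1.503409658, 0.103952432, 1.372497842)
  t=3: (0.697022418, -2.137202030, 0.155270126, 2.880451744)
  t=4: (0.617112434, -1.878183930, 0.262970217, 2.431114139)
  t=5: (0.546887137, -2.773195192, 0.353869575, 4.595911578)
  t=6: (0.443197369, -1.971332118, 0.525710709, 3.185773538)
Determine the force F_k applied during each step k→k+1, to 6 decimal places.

step 0→1:
  ẍ = (ẋ'−ẋ)/dt = (-0.848889915−-0.184663218)/0.037390 = -17.764822
  θ̈ = (θ̇'−θ̇)/dt = (-0.186598946−-1.808199692)/0.037390 = 43.369905
  sinθ=0.177591, cosθ=0.984104
  F = (M+m)·ẍ + m·l·cosθ·θ̈ − m·l·sinθ·θ̇² = -13.536386 + 3.651778 − 0.049681 = -9.934289
step 1→2:
  ẍ = (ẋ'−ẋ)/dt = (-1.503409658−-0.848889915)/0.037390 = -17.505208
  θ̈ = (θ̇'−θ̇)/dt = (1.372497842−-0.186598946)/0.037390 = 41.698229
  sinθ=0.110702, cosθ=0.993854
  F = (M+m)·ẍ + m·l·cosθ·θ̈ − m·l·sinθ·θ̇² = -13.338566 + 3.545804 − 0.000330 = -9.793092
step 2→3:
  ẍ = (ẋ'−ẋ)/dt = (-2.137202030−-1.503409658)/0.037390 = -16.950852
  θ̈ = (θ̇'−θ̇)/dt = (2.880451744−1.372497842)/0.037390 = 40.330407
  sinθ=0.103765, cosθ=0.994602
  F = (M+m)·ẍ + m·l·cosθ·θ̈ − m·l·sinθ·θ̇² = -12.916160 + 3.432073 − 0.016724 = -9.500811
step 3→4:
  ẍ = (ẋ'−ẋ)/dt = (-1.878183930−-2.137202030)/0.037390 = 6.927470
  θ̈ = (θ̇'−θ̇)/dt = (2.431114139−2.880451744)/0.037390 = -12.017588
  sinθ=0.154647, cosθ=0.987970
  F = (M+m)·ẍ + m·l·cosθ·θ̈ − m·l·sinθ·θ̇² = 5.278573 + -1.015864 − 0.109784 = 4.152925
step 4→5:
  ẍ = (ẋ'−ẋ)/dt = (-2.773195192−-1.878183930)/0.037390 = -23.937183
  θ̈ = (θ̇'−θ̇)/dt = (4.595911578−2.431114139)/0.037390 = 57.897765
  sinθ=0.259950, cosθ=0.965622
  F = (M+m)·ẍ + m·l·cosθ·θ̈ − m·l·sinθ·θ̇² = -18.239583 + 4.783477 − 0.131454 = -13.587560
step 5→6:
  ẍ = (ẋ'−ẋ)/dt = (-1.971332118−-2.773195192)/0.037390 = 21.445923
  θ̈ = (θ̇'−θ̇)/dt = (3.185773538−4.595911578)/0.037390 = -37.714310
  sinθ=0.346530, cosθ=0.938039
  F = (M+m)·ẍ + m·l·cosθ·θ̈ − m·l·sinθ·θ̇² = 16.341300 + -3.026925 − 0.626266 = 12.688109

F_0 = -9.934289 N
F_1 = -9.793092 N
F_2 = -9.500811 N
F_3 = 4.152925 N
F_4 = -13.587560 N
F_5 = 12.688109 N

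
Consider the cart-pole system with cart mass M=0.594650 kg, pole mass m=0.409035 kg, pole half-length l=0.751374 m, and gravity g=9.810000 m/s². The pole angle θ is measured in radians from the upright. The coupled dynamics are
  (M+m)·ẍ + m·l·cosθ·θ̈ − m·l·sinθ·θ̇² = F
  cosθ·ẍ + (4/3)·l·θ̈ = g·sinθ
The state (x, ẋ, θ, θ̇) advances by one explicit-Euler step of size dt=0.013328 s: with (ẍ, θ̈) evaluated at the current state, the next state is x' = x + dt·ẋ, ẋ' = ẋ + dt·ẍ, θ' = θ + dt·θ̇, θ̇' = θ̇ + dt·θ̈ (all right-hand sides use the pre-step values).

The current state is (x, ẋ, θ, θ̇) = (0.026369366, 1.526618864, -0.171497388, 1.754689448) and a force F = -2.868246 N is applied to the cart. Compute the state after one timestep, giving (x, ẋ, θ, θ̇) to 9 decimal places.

(0.046716142, 1.478965813, -0.148110887, 1.779285252)

sinθ=-0.170657962, cosθ=0.985330330
temp = (F + m·l·θ̇²·sinθ)/(M+m) = (-2.868246 + -0.161489287)/1.003685 = -3.018611703
θ̈ = (g·sinθ − cosθ·temp)/(l·(4/3 − m·cos²θ/(M+m))) = 1.845423481
ẍ = temp − m·l·θ̈·cosθ/(M+m) = -3.575408969
Euler: x'=0.026369366+0.013328·1.526618864=0.046716142, ẋ'=1.526618864+0.013328·-3.575408969=1.478965813
       θ'=-0.171497388+0.013328·1.754689448=-0.148110887, θ̇'=1.754689448+0.013328·1.845423481=1.779285252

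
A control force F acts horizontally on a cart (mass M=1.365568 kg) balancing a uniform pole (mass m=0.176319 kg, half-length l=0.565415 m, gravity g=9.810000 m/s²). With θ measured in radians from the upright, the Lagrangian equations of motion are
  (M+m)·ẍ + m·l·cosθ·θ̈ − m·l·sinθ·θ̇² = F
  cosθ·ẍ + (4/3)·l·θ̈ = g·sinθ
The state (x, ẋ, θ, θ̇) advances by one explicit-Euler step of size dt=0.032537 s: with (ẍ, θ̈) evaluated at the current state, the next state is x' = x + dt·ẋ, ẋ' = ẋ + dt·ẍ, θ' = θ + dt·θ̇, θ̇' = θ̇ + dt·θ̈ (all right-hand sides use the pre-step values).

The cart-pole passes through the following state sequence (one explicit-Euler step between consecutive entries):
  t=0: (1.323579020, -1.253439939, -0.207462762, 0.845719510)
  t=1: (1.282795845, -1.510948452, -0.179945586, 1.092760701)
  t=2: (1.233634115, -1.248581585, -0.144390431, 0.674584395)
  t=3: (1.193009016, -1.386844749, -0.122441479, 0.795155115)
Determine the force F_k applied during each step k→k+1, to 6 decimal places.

step 0→1:
  ẍ = (ẋ'−ẋ)/dt = (-1.510948452−-1.253439939)/0.032537 = -7.914329
  θ̈ = (θ̇'−θ̇)/dt = (1.092760701−0.845719510)/0.032537 = 7.592624
  sinθ=-0.205978, cosθ=0.978557
  F = (M+m)·ẍ + m·l·cosθ·θ̈ − m·l·sinθ·θ̇² = -12.203001 + 0.740703 − -0.014687 = -11.447610
step 1→2:
  ẍ = (ẋ'−ẋ)/dt = (-1.248581585−-1.510948452)/0.032537 = 8.063647
  θ̈ = (θ̇'−θ̇)/dt = (0.674584395−1.092760701)/0.032537 = -12.852331
  sinθ=-0.178976, cosθ=0.983853
  F = (M+m)·ẍ + m·l·cosθ·θ̈ − m·l·sinθ·θ̇² = 12.433232 + -1.260604 − -0.021306 = 11.193934
step 2→3:
  ẍ = (ẋ'−ẋ)/dt = (-1.386844749−-1.248581585)/0.032537 = -4.249413
  θ̈ = (θ̇'−θ̇)/dt = (0.795155115−0.674584395)/0.032537 = 3.705650
  sinθ=-0.143889, cosθ=0.989594
  F = (M+m)·ẍ + m·l·cosθ·θ̈ − m·l·sinθ·θ̇² = -6.552115 + 0.365584 − -0.006528 = -6.180003

F_0 = -11.447610 N
F_1 = 11.193934 N
F_2 = -6.180003 N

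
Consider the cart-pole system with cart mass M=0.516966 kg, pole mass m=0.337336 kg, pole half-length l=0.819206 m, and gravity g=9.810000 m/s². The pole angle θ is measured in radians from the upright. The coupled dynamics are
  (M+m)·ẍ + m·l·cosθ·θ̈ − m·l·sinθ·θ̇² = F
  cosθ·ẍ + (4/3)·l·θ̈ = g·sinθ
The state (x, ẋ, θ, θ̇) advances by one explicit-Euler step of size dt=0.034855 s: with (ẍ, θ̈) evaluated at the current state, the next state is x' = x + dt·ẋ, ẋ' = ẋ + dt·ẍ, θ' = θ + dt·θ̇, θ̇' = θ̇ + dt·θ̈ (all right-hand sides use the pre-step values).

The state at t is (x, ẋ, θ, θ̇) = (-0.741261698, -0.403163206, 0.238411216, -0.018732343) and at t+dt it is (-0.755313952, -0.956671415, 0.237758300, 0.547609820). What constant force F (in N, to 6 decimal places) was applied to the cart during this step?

F = -9.203372 N

ẍ = (ẋ'−ẋ)/dt = (-0.956671415−-0.403163206)/0.034855 = -15.880310
θ̈ = (θ̇'−θ̇)/dt = (0.547609820−-0.018732343)/0.034855 = 16.248520
sinθ=0.236159, cosθ=0.971714
F = (M+m)·ẍ + m·l·cosθ·θ̈ − m·l·sinθ·θ̇² = -13.566581 + 4.363232 − 0.000023 = -9.203372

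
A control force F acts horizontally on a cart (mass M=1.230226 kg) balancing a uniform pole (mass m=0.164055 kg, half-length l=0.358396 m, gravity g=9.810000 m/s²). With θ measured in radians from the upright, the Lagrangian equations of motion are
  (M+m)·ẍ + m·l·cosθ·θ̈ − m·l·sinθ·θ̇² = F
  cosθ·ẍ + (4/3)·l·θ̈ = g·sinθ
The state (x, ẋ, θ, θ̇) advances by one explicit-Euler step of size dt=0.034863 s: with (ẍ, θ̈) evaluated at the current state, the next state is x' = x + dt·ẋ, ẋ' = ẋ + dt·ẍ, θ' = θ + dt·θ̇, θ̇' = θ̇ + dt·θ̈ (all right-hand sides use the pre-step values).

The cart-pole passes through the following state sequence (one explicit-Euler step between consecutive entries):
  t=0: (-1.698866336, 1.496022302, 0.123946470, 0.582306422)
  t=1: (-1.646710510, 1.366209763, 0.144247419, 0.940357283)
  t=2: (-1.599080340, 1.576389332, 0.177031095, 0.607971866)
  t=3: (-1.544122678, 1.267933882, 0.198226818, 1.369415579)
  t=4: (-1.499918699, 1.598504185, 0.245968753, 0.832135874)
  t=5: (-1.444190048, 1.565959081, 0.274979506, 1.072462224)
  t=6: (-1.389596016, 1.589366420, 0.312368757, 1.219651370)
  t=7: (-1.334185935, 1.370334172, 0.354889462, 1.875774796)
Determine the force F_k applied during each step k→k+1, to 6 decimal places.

step 0→1:
  ẍ = (ẋ'−ẋ)/dt = (1.366209763−1.496022302)/0.034863 = -3.723505
  θ̈ = (θ̇'−θ̇)/dt = (0.940357283−0.582306422)/0.034863 = 10.270225
  sinθ=0.123629, cosθ=0.992328
  F = (M+m)·ẍ + m·l·cosθ·θ̈ − m·l·sinθ·θ̇² = -5.191612 + 0.599222 − 0.002465 = -4.594854
step 1→2:
  ẍ = (ẋ'−ẋ)/dt = (1.576389332−1.366209763)/0.034863 = 6.028729
  θ̈ = (θ̇'−θ̇)/dt = (0.607971866−0.940357283)/0.034863 = -9.534045
  sinθ=0.143748, cosθ=0.989614
  F = (M+m)·ẍ + m·l·cosθ·θ̈ − m·l·sinθ·θ̇² = 8.405742 + -0.554748 − 0.007474 = 7.843520
step 2→3:
  ẍ = (ẋ'−ẋ)/dt = (1.267933882−1.576389332)/0.034863 = -8.847645
  θ̈ = (θ̇'−θ̇)/dt = (1.369415579−0.607971866)/0.034863 = 21.841027
  sinθ=0.176108, cosθ=0.984371
  F = (M+m)·ẍ + m·l·cosθ·θ̈ − m·l·sinθ·θ̇² = -12.336103 + 1.264109 − 0.003827 = -11.075822
step 3→4:
  ẍ = (ẋ'−ẋ)/dt = (1.598504185−1.267933882)/0.034863 = 9.481981
  θ̈ = (θ̇'−θ̇)/dt = (0.832135874−1.369415579)/0.034863 = -15.411172
  sinθ=0.196931, cosθ=0.980417
  F = (M+m)·ẍ + m·l·cosθ·θ̈ − m·l·sinθ·θ̇² = 13.220546 + -0.888381 − 0.021714 = 12.310451
step 4→5:
  ẍ = (ẋ'−ẋ)/dt = (1.565959081−1.598504185)/0.034863 = -0.933514
  θ̈ = (θ̇'−θ̇)/dt = (1.072462224−0.832135874)/0.034863 = 6.893450
  sinθ=0.243496, cosθ=0.969902
  F = (M+m)·ẍ + m·l·cosθ·θ̈ − m·l·sinθ·θ̇² = -1.301581 + 0.393113 − 0.009914 = -0.918382
step 5→6:
  ẍ = (ẋ'−ẋ)/dt = (1.589366420−1.565959081)/0.034863 = 0.671409
  θ̈ = (θ̇'−θ̇)/dt = (1.219651370−1.072462224)/0.034863 = 4.221930
  sinθ=0.271527, cosθ=0.962431
  F = (M+m)·ẍ + m·l·cosθ·θ̈ − m·l·sinθ·θ̇² = 0.936133 + 0.238909 − 0.018362 = 1.156680
step 6→7:
  ẍ = (ẋ'−ẋ)/dt = (1.370334172−1.589366420)/0.034863 = -6.282656
  θ̈ = (θ̇'−θ̇)/dt = (1.875774796−1.219651370)/0.034863 = 18.820051
  sinθ=0.307314, cosθ=0.951608
  F = (M+m)·ẍ + m·l·cosθ·θ̈ − m·l·sinθ·θ̇² = -8.759788 + 1.053008 − 0.026879 = -7.733659

F_0 = -4.594854 N
F_1 = 7.843520 N
F_2 = -11.075822 N
F_3 = 12.310451 N
F_4 = -0.918382 N
F_5 = 1.156680 N
F_6 = -7.733659 N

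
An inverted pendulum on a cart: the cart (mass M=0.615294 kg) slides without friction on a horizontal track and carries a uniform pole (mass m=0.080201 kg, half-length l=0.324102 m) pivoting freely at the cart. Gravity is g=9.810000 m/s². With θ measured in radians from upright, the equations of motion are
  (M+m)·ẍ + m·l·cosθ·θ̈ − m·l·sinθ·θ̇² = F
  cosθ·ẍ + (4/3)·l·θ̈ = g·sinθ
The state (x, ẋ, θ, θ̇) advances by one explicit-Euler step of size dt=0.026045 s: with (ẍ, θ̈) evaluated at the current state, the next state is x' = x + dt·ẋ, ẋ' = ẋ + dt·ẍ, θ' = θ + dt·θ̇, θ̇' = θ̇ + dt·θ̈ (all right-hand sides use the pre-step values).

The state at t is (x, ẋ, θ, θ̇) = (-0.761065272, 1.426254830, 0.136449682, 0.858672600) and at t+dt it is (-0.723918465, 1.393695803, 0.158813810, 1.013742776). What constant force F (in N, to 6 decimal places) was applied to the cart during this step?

F = -0.718726 N

ẍ = (ẋ'−ẋ)/dt = (1.393695803−1.426254830)/0.026045 = -1.250107
θ̈ = (θ̇'−θ̇)/dt = (1.013742776−0.858672600)/0.026045 = 5.953933
sinθ=0.136027, cosθ=0.990705
F = (M+m)·ẍ + m·l·cosθ·θ̈ − m·l·sinθ·θ̇² = -0.869443 + 0.153324 − 0.002607 = -0.718726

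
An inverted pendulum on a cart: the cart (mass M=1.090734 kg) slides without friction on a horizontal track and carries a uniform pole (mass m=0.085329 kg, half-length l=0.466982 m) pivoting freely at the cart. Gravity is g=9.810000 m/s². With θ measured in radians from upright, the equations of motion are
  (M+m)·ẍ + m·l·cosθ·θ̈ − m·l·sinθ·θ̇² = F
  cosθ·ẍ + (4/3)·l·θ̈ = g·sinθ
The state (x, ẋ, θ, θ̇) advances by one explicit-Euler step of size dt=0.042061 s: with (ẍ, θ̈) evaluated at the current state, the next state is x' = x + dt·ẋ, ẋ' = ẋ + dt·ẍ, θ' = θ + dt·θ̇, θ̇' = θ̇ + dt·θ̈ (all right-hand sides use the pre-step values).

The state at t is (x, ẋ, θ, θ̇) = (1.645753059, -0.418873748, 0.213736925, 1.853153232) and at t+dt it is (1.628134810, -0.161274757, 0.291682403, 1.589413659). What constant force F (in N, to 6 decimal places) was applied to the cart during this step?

ẍ = (ẋ'−ẋ)/dt = (-0.161274757−-0.418873748)/0.042061 = 6.124414
θ̈ = (θ̇'−θ̇)/dt = (1.589413659−1.853153232)/0.042061 = -6.270407
sinθ=0.212113, cosθ=0.977245
F = (M+m)·ẍ + m·l·cosθ·θ̈ − m·l·sinθ·θ̇² = 7.202697 + -0.244172 − 0.029026 = 6.929499

F = 6.929499 N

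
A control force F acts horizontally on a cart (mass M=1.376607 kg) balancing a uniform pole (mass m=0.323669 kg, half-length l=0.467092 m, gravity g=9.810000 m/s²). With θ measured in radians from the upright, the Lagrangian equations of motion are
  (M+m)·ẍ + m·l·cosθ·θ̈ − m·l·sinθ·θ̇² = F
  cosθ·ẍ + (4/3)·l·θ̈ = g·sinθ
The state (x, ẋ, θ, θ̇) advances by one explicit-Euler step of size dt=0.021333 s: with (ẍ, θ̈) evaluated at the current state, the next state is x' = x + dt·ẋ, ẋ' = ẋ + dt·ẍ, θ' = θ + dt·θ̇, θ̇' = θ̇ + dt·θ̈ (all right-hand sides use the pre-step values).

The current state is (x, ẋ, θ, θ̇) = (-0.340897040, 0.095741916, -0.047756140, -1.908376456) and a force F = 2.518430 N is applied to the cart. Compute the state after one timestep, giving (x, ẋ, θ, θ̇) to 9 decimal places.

(-0.338854578, 0.133865665, -0.088467535, -1.985562644)

sinθ=-0.047737990, cosθ=0.998859892
temp = (F + m·l·θ̇²·sinθ)/(M+m) = (2.518430 + -0.026284260)/1.700276 = 1.465730117
θ̈ = (g·sinθ − cosθ·temp)/(l·(4/3 − m·cos²θ/(M+m))) = -3.618159079
ẍ = temp − m·l·θ̈·cosθ/(M+m) = 1.787078665
Euler: x'=-0.340897040+0.021333·0.095741916=-0.338854578, ẋ'=0.095741916+0.021333·1.787078665=0.133865665
       θ'=-0.047756140+0.021333·-1.908376456=-0.088467535, θ̇'=-1.908376456+0.021333·-3.618159079=-1.985562644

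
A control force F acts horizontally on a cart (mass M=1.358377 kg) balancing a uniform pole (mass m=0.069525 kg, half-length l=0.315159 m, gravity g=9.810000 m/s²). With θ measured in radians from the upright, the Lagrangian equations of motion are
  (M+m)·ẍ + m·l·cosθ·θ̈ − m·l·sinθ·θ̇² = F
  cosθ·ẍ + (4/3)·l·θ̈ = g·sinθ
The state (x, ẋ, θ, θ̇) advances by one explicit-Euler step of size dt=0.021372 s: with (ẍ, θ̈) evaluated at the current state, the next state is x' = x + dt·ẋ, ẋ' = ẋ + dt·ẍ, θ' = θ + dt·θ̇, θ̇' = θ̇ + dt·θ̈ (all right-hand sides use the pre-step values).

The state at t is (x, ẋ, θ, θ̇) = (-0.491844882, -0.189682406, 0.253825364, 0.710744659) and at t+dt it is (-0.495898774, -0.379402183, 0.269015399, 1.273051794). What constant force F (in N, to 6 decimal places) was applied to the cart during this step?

F = -12.120273 N

ẍ = (ẋ'−ẋ)/dt = (-0.379402183−-0.189682406)/0.021372 = -8.877025
θ̈ = (θ̇'−θ̇)/dt = (1.273051794−0.710744659)/0.021372 = 26.310459
sinθ=0.251109, cosθ=0.967959
F = (M+m)·ẍ + m·l·cosθ·θ̈ − m·l·sinθ·θ̇² = -12.675522 + 0.558028 − 0.002779 = -12.120273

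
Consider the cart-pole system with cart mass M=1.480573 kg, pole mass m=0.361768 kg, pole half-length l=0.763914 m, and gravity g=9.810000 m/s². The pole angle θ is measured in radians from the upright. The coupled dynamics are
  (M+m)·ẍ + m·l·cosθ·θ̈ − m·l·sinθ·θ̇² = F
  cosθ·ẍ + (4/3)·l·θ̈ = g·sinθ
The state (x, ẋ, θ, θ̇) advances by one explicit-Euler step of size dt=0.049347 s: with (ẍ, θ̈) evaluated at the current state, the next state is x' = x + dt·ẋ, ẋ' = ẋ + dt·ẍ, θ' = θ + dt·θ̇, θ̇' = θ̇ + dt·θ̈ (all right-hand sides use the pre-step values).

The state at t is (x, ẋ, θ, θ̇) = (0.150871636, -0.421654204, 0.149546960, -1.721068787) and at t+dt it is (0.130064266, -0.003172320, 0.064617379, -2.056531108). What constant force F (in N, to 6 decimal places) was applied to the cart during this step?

ẍ = (ẋ'−ẋ)/dt = (-0.003172320−-0.421654204)/0.049347 = 8.480392
θ̈ = (θ̇'−θ̇)/dt = (-2.056531108−-1.721068787)/0.049347 = -6.798029
sinθ=0.148990, cosθ=0.988839
F = (M+m)·ẍ + m·l·cosθ·θ̈ − m·l·sinθ·θ̇² = 15.623773 + -1.857732 − 0.121963 = 13.644078

F = 13.644078 N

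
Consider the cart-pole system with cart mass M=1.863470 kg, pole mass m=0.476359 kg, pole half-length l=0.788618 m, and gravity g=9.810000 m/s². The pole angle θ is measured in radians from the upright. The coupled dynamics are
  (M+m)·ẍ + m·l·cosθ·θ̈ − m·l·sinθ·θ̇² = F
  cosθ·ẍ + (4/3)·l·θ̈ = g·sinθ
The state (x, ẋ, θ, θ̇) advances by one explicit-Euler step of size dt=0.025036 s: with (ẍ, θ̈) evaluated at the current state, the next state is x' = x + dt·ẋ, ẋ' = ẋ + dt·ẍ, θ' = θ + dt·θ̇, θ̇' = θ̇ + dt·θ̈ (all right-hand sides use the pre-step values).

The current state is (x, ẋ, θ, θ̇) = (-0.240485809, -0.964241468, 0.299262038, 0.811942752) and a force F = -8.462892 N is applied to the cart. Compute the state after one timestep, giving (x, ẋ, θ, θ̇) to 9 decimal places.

sinθ=0.294815124, cosθ=0.955554312
temp = (F + m·l·θ̇²·sinθ)/(M+m) = (-8.462892 + 0.073013243)/2.339829 = -3.585680303
θ̈ = (g·sinθ − cosθ·temp)/(l·(4/3 − m·cos²θ/(M+m))) = 6.982538423
ẍ = temp − m·l·θ̈·cosθ/(M+m) = -4.656917518
Euler: x'=-0.240485809+0.025036·-0.964241468=-0.264626558, ẋ'=-0.964241468+0.025036·-4.656917518=-1.080832055
       θ'=0.299262038+0.025036·0.811942752=0.319589837, θ̇'=0.811942752+0.025036·6.982538423=0.986757584

(-0.264626558, -1.080832055, 0.319589837, 0.986757584)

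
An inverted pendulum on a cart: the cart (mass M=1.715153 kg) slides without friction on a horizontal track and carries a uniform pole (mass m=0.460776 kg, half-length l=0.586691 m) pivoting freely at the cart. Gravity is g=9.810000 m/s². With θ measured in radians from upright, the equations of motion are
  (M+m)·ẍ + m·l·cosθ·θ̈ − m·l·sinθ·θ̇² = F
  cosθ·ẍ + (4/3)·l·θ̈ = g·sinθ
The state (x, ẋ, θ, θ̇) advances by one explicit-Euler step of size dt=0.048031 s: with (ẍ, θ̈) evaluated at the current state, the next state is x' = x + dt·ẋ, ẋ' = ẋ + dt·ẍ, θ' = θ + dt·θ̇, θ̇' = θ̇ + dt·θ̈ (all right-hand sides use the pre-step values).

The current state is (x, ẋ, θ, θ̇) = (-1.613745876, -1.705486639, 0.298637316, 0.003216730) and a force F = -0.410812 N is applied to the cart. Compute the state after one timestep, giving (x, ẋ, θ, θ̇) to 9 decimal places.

(-1.695662105, -1.740707220, 0.298791819, 0.223467966)

sinθ=0.294218111, cosθ=0.955738303
temp = (F + m·l·θ̇²·sinθ)/(M+m) = (-0.410812 + 0.000000823)/2.175929 = -0.188798061
θ̈ = (g·sinθ − cosθ·temp)/(l·(4/3 − m·cos²θ/(M+m))) = 4.585605871
ẍ = temp − m·l·θ̈·cosθ/(M+m) = -0.733288518
Euler: x'=-1.613745876+0.048031·-1.705486639=-1.695662105, ẋ'=-1.705486639+0.048031·-0.733288518=-1.740707220
       θ'=0.298637316+0.048031·0.003216730=0.298791819, θ̇'=0.003216730+0.048031·4.585605871=0.223467966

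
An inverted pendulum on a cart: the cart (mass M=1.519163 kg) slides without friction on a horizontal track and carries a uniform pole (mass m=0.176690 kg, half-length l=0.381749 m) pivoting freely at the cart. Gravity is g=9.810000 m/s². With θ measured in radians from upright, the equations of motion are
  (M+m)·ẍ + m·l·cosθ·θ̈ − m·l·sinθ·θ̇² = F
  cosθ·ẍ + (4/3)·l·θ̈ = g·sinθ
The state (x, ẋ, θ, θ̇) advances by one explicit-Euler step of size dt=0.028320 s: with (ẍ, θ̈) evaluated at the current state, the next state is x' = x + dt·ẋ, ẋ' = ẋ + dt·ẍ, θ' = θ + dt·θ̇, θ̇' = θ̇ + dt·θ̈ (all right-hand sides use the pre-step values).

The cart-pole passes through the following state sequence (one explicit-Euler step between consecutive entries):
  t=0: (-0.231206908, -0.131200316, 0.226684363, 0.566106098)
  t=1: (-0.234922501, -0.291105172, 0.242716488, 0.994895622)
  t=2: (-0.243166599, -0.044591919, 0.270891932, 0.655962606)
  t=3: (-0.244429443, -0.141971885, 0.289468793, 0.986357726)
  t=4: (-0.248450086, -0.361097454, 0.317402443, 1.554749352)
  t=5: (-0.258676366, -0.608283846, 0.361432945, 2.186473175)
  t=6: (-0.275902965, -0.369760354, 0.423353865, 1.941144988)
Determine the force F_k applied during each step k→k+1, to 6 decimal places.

step 0→1:
  ẍ = (ẋ'−ẋ)/dt = (-0.291105172−-0.131200316)/0.028320 = -5.646358
  θ̈ = (θ̇'−θ̇)/dt = (0.994895622−0.566106098)/0.028320 = 15.140873
  sinθ=0.224748, cosθ=0.974417
  F = (M+m)·ẍ + m·l·cosθ·θ̈ − m·l·sinθ·θ̇² = -9.575393 + 0.995143 − 0.004858 = -8.585108
step 1→2:
  ẍ = (ẋ'−ẋ)/dt = (-0.044591919−-0.291105172)/0.028320 = 8.704564
  θ̈ = (θ̇'−θ̇)/dt = (0.655962606−0.994895622)/0.028320 = -11.967974
  sinθ=0.240340, cosθ=0.970689
  F = (M+m)·ẍ + m·l·cosθ·θ̈ − m·l·sinθ·θ̇² = 14.761661 + -0.783593 − 0.016046 = 13.962022
step 2→3:
  ẍ = (ẋ'−ẋ)/dt = (-0.141971885−-0.044591919)/0.028320 = -3.438558
  θ̈ = (θ̇'−θ̇)/dt = (0.986357726−0.655962606)/0.028320 = 11.666494
  sinθ=0.267591, cosθ=0.963533
  F = (M+m)·ẍ + m·l·cosθ·θ̈ − m·l·sinθ·θ̇² = -5.831289 + 0.758223 − 0.007766 = -5.080833
step 3→4:
  ẍ = (ẋ'−ẋ)/dt = (-0.361097454−-0.141971885)/0.028320 = -7.737485
  θ̈ = (θ̇'−θ̇)/dt = (1.554749352−0.986357726)/0.028320 = 20.070326
  sinθ=0.285443, cosθ=0.958396
  F = (M+m)·ẍ + m·l·cosθ·θ̈ − m·l·sinθ·θ̇² = -13.121637 + 1.297446 − 0.018732 = -11.842923
step 4→5:
  ẍ = (ẋ'−ẋ)/dt = (-0.608283846−-0.361097454)/0.028320 = -8.728333
  θ̈ = (θ̇'−θ̇)/dt = (2.186473175−1.554749352)/0.028320 = 22.306632
  sinθ=0.312100, cosθ=0.950049
  F = (M+m)·ẍ + m·l·cosθ·θ̈ − m·l·sinθ·θ̇² = -14.801970 + 1.429454 − 0.050887 = -13.423403
step 5→6:
  ẍ = (ẋ'−ẋ)/dt = (-0.369760354−-0.608283846)/0.028320 = 8.422440
  θ̈ = (θ̇'−θ̇)/dt = (1.941144988−2.186473175)/0.028320 = -8.662718
  sinθ=0.353615, cosθ=0.935391
  F = (M+m)·ẍ + m·l·cosθ·θ̈ − m·l·sinθ·θ̇² = 14.283220 + -0.546559 − 0.114027 = 13.622633

F_0 = -8.585108 N
F_1 = 13.962022 N
F_2 = -5.080833 N
F_3 = -11.842923 N
F_4 = -13.423403 N
F_5 = 13.622633 N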